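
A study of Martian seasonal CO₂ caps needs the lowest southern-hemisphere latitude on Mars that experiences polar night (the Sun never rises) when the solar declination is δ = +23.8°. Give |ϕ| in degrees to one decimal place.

|ϕ| = 66.2°

Polar night requires cos h₀ = −tan ϕ tan δ ≥ 1, i.e. tan ϕ tan δ ≤ −1.
The boundary is |tan ϕ| · |tan δ| = 1, so |ϕ| = 90° − |δ| = 90° − 23.8° = 66.2° in the southern hemisphere.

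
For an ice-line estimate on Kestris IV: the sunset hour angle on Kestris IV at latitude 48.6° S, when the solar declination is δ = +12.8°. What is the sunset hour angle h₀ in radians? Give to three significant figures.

h₀ = 1.31 rad

cos h₀ = −tan ϕ · tan δ = −tan(-48.6°) × tan(+12.800°) = 0.2577, so h₀ = 1.3102 rad = 75.07°.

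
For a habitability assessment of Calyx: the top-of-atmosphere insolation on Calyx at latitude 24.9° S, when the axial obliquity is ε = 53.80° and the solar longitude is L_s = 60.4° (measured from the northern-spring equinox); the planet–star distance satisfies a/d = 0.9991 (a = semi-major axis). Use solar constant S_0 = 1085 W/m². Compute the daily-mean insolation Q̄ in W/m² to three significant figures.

Solar declination: sin δ = sin ε · sin L_s = sin 53.80° × sin 60.4° = 0.70165, so δ = +44.559°.
cos h₀ = −tan(-24.9°) tan(+44.559°) = 0.4571, h₀ = 1.0961 rad.
Bracket: h₀ sin ϕ sin δ + cos ϕ cos δ sin h₀ = 1.0961×-0.42104×0.70165 + 0.90704×0.71252×0.88942 = -0.323813 + 0.574818 = 0.251005.
Inverse-square distance factor (a/d)² = 0.9991² = 0.998201.
Q̄ = (S_0/π) × 0.998201 × [bracket] = (1085/π) × 0.998201 × 0.251005 = 86.53 W/m².

Q̄ ≈ 86.5 W/m²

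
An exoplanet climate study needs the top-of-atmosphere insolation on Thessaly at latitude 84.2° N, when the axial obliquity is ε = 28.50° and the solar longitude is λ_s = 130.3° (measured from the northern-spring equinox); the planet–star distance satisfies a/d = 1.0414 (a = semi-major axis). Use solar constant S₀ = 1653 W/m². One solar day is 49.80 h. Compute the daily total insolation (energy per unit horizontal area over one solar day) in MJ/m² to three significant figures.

116 MJ/m²

Solar declination: sin δ = sin ε · sin λ_s = sin 28.50° × sin 130.3° = 0.36391, so δ = +21.341°.
cos H₀ = −tan(+84.2°) tan(+21.341°) = -3.8464 ≤ −1 ⇒ polar day, H₀ = π.
Bracket: H₀ sin φ sin δ + cos φ cos δ sin H₀ = 3.1416×0.99488×0.36391 + 0.10106×0.93143×0.00000 = 1.137406 + 0.000000 = 1.137406.
Inverse-square distance factor (a/d)² = 1.0414² = 1.084514.
Q̄ = (S₀/π) × 1.084514 × [bracket] = (1653/π) × 1.084514 × 1.137406 = 649.04 W/m².
Daily total = Q̄ × 49.80 h × 3600 s/h = 649.04 × 49.80 × 3600 / 10⁶ = 116.4 MJ/m².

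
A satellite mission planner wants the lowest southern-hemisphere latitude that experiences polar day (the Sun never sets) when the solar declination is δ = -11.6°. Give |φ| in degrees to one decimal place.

Polar day requires cos H₀ = −tan φ tan δ ≤ −1, i.e. tan φ tan δ ≥ 1.
The boundary is |tan φ| · |tan δ| = 1, so |φ| = 90° − |δ| = 90° − 11.6° = 78.4° in the southern hemisphere.

|φ| = 78.4°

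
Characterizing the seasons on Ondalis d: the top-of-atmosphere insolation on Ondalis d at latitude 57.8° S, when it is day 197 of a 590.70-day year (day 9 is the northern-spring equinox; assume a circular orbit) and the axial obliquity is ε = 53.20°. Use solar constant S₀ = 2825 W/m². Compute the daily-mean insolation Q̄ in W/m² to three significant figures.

Q̄ ≈ 0.00 W/m²

Solar longitude: λ_s = 360° × (197 − 9)/590.70 = 114.576°.
sin δ = sin 53.20° × sin 114.576° = 0.72819, so δ = +46.735°.
cos H₀ = −tan(-57.8°) tan(+46.735°) = 1.6872 ≥ 1 ⇒ polar night, H₀ = 0 and Q̄ = 0.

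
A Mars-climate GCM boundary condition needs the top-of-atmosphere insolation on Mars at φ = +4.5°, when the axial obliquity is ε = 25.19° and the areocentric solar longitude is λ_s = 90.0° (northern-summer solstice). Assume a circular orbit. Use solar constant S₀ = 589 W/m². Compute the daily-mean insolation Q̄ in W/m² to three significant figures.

sin δ = sin 25.19° × sin 90.0° = 0.42562, so δ = +25.190°.
cos H₀ = −tan(+4.5°) tan(+25.190°) = -0.0370, H₀ = 1.6078 rad.
Bracket: H₀ sin φ sin δ + cos φ cos δ sin H₀ = 1.6078×0.07846×0.42562 + 0.99692×0.90490×0.99931 = 0.053691 + 0.901490 = 0.955181.
Q̄ = (S₀/π) × [bracket] = (589/π) × 0.955181 = 179.1 W/m².

Q̄ ≈ 179 W/m²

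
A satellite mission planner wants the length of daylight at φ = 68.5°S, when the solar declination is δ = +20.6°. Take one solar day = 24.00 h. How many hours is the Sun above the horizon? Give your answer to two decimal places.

2.32 h

cos H₀ = −tan φ · tan δ = −tan(-68.5°) × tan(+20.600°) = 0.9542, so H₀ = 0.3038 rad = 17.40°.
Daylight = 2H₀/(2π) × 24.00 h = (0.3038/π) × 24.00 = 2.32 h.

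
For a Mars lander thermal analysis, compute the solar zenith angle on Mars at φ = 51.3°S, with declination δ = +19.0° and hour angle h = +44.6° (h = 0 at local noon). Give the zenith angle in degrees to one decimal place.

θ_z = 80.4°

cos θ_z = sin φ sin δ + cos φ cos δ cos h = -0.254083 + 0.420935 = 0.166852.
θ_z = arccos(0.166852) = 80.4°.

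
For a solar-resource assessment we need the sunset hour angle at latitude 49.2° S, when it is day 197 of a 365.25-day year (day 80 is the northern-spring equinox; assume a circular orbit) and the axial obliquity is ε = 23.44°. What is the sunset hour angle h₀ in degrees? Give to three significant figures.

h₀ = 63.5°

Solar longitude: L_s = 360° × (197 − 80)/365.25 = 115.318°.
sin δ = sin 23.44° × sin 115.318° = 0.35958, so δ = +21.074°.
cos h₀ = −tan ϕ · tan δ = −tan(-49.2°) × tan(+21.074°) = 0.4464, so h₀ = 1.1080 rad = 63.48°.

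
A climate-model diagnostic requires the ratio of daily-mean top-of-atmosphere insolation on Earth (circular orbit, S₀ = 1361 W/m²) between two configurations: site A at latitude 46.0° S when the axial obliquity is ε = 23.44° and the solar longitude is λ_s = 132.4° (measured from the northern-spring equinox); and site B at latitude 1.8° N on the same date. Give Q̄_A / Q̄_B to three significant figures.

Q̄_A / Q̄_B ≈ 0.377

— Configuration A (φ=-46.0°):
Solar declination: sin δ = sin ε · sin λ_s = sin 23.44° × sin 132.4° = 0.29375, so δ = +17.083°.
cos H₀ = −tan(-46.0°) tan(+17.083°) = 0.3182, H₀ = 1.2469 rad.
Bracket: H₀ sin φ sin δ + cos φ cos δ sin H₀ = 1.2469×-0.71934×0.29375 + 0.69466×0.95588×0.94802 = -0.263478 + 0.629496 = 0.366018.
Q̄ = (S₀/π) × [bracket] = (1361/π) × 0.366018 = 158.57 W/m².
— Configuration B (φ=+1.8°):
cos H₀ = −tan(+1.8°) tan(+17.083°) = -0.0097, H₀ = 1.5805 rad.
Bracket: H₀ sin φ sin δ + cos φ cos δ sin H₀ = 1.5805×0.03141×0.29375 + 0.99951×0.95588×0.99995 = 0.014583 + 0.955364 = 0.969947.
Q̄ = (S₀/π) × [bracket] = (1361/π) × 0.969947 = 420.20 W/m².
Ratio Q̄_A / Q̄_B = 158.57 / 420.20 = 0.3774.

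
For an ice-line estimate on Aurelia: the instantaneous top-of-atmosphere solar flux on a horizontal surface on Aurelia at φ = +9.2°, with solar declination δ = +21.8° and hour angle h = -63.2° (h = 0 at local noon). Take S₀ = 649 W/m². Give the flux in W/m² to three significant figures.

cos θ_z = sin φ sin δ + cos φ cos δ cos h = 0.059375 + 0.413248 = 0.472623.
Flux = S₀ · cos θ_z = 649 × 0.472623 = 306.7 W/m².

307 W/m²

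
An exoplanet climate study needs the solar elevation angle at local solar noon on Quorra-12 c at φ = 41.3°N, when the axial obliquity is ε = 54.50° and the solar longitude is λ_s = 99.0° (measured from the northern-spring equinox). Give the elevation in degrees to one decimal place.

Solar declination: sin δ = sin ε · sin λ_s = sin 54.50° × sin 99.0° = 0.80409, so δ = +53.523°.
At local noon the hour angle is zero, so the zenith angle equals |φ − δ| = |+41.3° − (+53.523°)| = 12.223°.
Elevation = 90° − 12.223° = 77.8°.

77.8°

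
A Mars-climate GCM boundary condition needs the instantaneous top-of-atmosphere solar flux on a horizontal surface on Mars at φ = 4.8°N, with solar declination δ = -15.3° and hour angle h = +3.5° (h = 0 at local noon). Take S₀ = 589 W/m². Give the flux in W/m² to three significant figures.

552 W/m²

cos θ_z = sin φ sin δ + cos φ cos δ cos h = -0.022080 + 0.959382 = 0.937302.
Flux = S₀ · cos θ_z = 589 × 0.937302 = 552.1 W/m².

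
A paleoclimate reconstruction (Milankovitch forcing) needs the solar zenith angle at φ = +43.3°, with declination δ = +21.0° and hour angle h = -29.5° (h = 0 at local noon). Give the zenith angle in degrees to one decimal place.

cos θ_z = sin φ sin δ + cos φ cos δ cos h = 0.245775 + 0.591350 = 0.837125.
θ_z = arccos(0.837125) = 33.2°.

θ_z = 33.2°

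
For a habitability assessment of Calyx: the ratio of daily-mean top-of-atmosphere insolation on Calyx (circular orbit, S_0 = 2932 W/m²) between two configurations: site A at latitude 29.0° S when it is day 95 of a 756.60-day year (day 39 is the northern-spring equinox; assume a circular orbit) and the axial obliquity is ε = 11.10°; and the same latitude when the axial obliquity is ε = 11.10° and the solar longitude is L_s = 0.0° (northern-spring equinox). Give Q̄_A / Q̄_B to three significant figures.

— Configuration A (ϕ=-29.0°):
Solar longitude: L_s = 360° × (95 − 39)/756.60 = 26.646°.
sin δ = sin 11.10° × sin 26.646° = 0.08634, so δ = +4.953°.
cos h₀ = −tan(-29.0°) tan(+4.953°) = 0.0480, h₀ = 1.5227 rad.
Bracket: h₀ sin ϕ sin δ + cos ϕ cos δ sin h₀ = 1.5227×-0.48481×0.08634 + 0.87462×0.99627×0.99885 = -0.063738 + 0.870356 = 0.806618.
Q̄ = (S_0/π) × [bracket] = (2932/π) × 0.806618 = 752.80 W/m².
— Configuration B (ϕ=-29.0°):
Solar declination: sin δ = sin ε · sin L_s = sin 11.10° × sin 0.0° = 0.00000, so δ = +0.000°.
cos h₀ = −tan(-29.0°) tan(+0.000°) = 0.0000, h₀ = 1.5708 rad.
Bracket: h₀ sin ϕ sin δ + cos ϕ cos δ sin h₀ = 1.5708×-0.48481×0.00000 + 0.87462×1.00000×1.00000 = -0.000000 + 0.874620 = 0.874620.
Q̄ = (S_0/π) × [bracket] = (2932/π) × 0.874620 = 816.27 W/m².
Ratio Q̄_A / Q̄_B = 752.80 / 816.27 = 0.9222.

Q̄_A / Q̄_B ≈ 0.922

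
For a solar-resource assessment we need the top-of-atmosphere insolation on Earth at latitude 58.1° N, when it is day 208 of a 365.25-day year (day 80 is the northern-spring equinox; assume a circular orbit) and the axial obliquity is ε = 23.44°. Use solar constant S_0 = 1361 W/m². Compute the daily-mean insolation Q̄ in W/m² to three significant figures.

Q̄ ≈ 435 W/m²

Solar longitude: L_s = 360° × (208 − 80)/365.25 = 126.160°.
sin δ = sin 23.44° × sin 126.160° = 0.32116, so δ = +18.733°.
cos h₀ = −tan(+58.1°) tan(+18.733°) = -0.5448, h₀ = 2.1470 rad.
Bracket: h₀ sin ϕ sin δ + cos ϕ cos δ sin h₀ = 2.1470×0.84897×0.32116 + 0.52844×0.94702×0.83854 = 0.585391 + 0.419642 = 1.005033.
Q̄ = (S_0/π) × [bracket] = (1361/π) × 1.005033 = 435.4 W/m².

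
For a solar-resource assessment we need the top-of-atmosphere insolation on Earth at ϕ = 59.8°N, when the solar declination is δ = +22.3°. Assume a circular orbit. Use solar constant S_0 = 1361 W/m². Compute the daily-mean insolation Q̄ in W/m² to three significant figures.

cos h₀ = −tan(+59.8°) tan(+22.300°) = -0.7047, h₀ = 2.3528 rad.
Bracket: h₀ sin ϕ sin δ + cos ϕ cos δ sin h₀ = 2.3528×0.86427×0.37946 + 0.50302×0.92521×0.70953 = 0.771615 + 0.330215 = 1.101830.
Q̄ = (S_0/π) × [bracket] = (1361/π) × 1.101830 = 477.3 W/m².

Q̄ ≈ 477 W/m²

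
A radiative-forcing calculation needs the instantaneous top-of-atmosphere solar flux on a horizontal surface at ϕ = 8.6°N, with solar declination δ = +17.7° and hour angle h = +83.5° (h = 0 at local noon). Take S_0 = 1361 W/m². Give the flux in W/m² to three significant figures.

cos θ_z = sin ϕ sin δ + cos ϕ cos δ cos h = 0.045464 + 0.106632 = 0.152096.
Flux = S_0 · cos θ_z = 1361 × 0.152096 = 207.0 W/m².

207 W/m²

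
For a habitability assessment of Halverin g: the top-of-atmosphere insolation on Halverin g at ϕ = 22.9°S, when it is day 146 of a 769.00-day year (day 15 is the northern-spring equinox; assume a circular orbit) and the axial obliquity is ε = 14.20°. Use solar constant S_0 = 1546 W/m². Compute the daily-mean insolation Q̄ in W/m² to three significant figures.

Solar longitude: L_s = 360° × (146 − 15)/769.00 = 61.326°.
sin δ = sin 14.20° × sin 61.326° = 0.21522, so δ = +12.429°.
cos h₀ = −tan(-22.9°) tan(+12.429°) = 0.0931, h₀ = 1.4776 rad.
Bracket: h₀ sin ϕ sin δ + cos ϕ cos δ sin h₀ = 1.4776×-0.38912×0.21522 + 0.92119×0.97656×0.99566 = -0.123744 + 0.895693 = 0.771949.
Q̄ = (S_0/π) × [bracket] = (1546/π) × 0.771949 = 379.9 W/m².

Q̄ ≈ 380 W/m²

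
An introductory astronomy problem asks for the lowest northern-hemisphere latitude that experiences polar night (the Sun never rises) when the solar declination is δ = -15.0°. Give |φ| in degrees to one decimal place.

|φ| = 75.0°

Polar night requires cos H₀ = −tan φ tan δ ≥ 1, i.e. tan φ tan δ ≤ −1.
The boundary is |tan φ| · |tan δ| = 1, so |φ| = 90° − |δ| = 90° − 15.0° = 75.0° in the northern hemisphere.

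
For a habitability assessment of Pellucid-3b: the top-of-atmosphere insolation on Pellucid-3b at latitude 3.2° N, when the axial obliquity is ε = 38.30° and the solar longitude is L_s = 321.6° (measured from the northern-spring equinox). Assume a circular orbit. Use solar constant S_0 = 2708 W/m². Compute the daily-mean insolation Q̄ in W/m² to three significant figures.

Solar declination: sin δ = sin ε · sin L_s = sin 38.30° × sin 321.6° = -0.38497, so δ = -22.642°.
cos h₀ = −tan(+3.2°) tan(-22.642°) = 0.0233, h₀ = 1.5475 rad.
Bracket: h₀ sin ϕ sin δ + cos ϕ cos δ sin h₀ = 1.5475×0.05582×-0.38497 + 0.99844×0.92293×0.99973 = -0.033254 + 0.921241 = 0.887987.
Q̄ = (S_0/π) × [bracket] = (2708/π) × 0.887987 = 765.4 W/m².

Q̄ ≈ 765 W/m²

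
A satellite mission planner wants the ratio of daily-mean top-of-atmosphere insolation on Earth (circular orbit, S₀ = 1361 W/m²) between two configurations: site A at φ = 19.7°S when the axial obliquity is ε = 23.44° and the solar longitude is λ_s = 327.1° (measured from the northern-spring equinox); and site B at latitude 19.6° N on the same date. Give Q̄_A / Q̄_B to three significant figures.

Q̄_A / Q̄_B ≈ 1.28

— Configuration A (φ=-19.7°):
Solar declination: sin δ = sin ε · sin λ_s = sin 23.44° × sin 327.1° = -0.21607, so δ = -12.478°.
cos H₀ = −tan(-19.7°) tan(-12.478°) = -0.0792, H₀ = 1.6501 rad.
Bracket: H₀ sin φ sin δ + cos φ cos δ sin H₀ = 1.6501×-0.33710×-0.21607 + 0.94147×0.97638×0.99686 = 0.120189 + 0.916346 = 1.036535.
Q̄ = (S₀/π) × [bracket] = (1361/π) × 1.036535 = 449.05 W/m².
— Configuration B (φ=+19.6°):
cos H₀ = −tan(+19.6°) tan(-12.478°) = 0.0788, H₀ = 1.4919 rad.
Bracket: H₀ sin φ sin δ + cos φ cos δ sin H₀ = 1.4919×0.33545×-0.21607 + 0.94206×0.97638×0.99689 = -0.108134 + 0.916948 = 0.808814.
Q̄ = (S₀/π) × [bracket] = (1361/π) × 0.808814 = 350.39 W/m².
Ratio Q̄_A / Q̄_B = 449.05 / 350.39 = 1.282.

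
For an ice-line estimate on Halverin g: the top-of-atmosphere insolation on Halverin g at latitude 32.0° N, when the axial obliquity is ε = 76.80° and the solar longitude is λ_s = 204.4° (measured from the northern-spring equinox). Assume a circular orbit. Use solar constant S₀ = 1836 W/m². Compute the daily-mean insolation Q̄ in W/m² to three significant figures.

Solar declination: sin δ = sin ε · sin λ_s = sin 76.80° × sin 204.4° = -0.40219, so δ = -23.715°.
cos H₀ = −tan(+32.0°) tan(-23.715°) = 0.2745, H₀ = 1.2927 rad.
Bracket: H₀ sin φ sin δ + cos φ cos δ sin H₀ = 1.2927×0.52992×-0.40219 + 0.84805×0.91556×0.96159 = -0.275511 + 0.746618 = 0.471107.
Q̄ = (S₀/π) × [bracket] = (1836/π) × 0.471107 = 275.3 W/m².

Q̄ ≈ 275 W/m²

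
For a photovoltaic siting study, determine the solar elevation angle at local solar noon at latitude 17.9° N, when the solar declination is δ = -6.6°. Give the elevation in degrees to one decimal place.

At local noon the hour angle is zero, so the zenith angle equals |φ − δ| = |+17.9° − (-6.600°)| = 24.500°.
Elevation = 90° − 24.500° = 65.5°.

65.5°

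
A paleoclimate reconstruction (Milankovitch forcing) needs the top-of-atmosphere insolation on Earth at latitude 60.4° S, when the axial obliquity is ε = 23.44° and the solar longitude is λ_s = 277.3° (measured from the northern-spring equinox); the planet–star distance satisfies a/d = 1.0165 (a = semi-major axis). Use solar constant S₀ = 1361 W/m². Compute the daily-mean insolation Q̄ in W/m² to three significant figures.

Solar declination: sin δ = sin ε · sin λ_s = sin 23.44° × sin 277.3° = -0.39456, so δ = -23.239°.
cos H₀ = −tan(-60.4°) tan(-23.239°) = -0.7559, H₀ = 2.4278 rad.
Bracket: H₀ sin φ sin δ + cos φ cos δ sin H₀ = 2.4278×-0.86949×-0.39456 + 0.49394×0.91887×0.65470 = 0.832896 + 0.297146 = 1.130042.
Inverse-square distance factor (a/d)² = 1.0165² = 1.033272.
Q̄ = (S₀/π) × 1.033272 × [bracket] = (1361/π) × 1.033272 × 1.130042 = 505.8 W/m².

Q̄ ≈ 506 W/m²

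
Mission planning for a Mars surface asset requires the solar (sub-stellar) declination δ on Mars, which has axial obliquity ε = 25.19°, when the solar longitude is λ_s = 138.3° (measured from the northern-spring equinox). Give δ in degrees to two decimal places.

δ = +16.45°

sin δ = sin ε · sin λ_s = sin 25.19° × sin 138.3° = 0.283136.
δ = arcsin(0.283136) = +16.45°.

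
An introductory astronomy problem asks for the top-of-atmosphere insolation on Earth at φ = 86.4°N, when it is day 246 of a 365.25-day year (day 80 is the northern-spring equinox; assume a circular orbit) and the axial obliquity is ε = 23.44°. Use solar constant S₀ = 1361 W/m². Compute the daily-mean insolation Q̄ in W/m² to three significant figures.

Q̄ ≈ 152 W/m²

Solar longitude: λ_s = 360° × (246 − 80)/365.25 = 163.614°.
sin δ = sin 23.44° × sin 163.614° = 0.11222, so δ = +6.443°.
cos H₀ = −tan(+86.4°) tan(+6.443°) = -1.7950 ≤ −1 ⇒ polar day, H₀ = π.
Bracket: H₀ sin φ sin δ + cos φ cos δ sin H₀ = 3.1416×0.99803×0.11222 + 0.06279×0.99368×0.00000 = 0.351856 + 0.000000 = 0.351856.
Q̄ = (S₀/π) × [bracket] = (1361/π) × 0.351856 = 152.4 W/m².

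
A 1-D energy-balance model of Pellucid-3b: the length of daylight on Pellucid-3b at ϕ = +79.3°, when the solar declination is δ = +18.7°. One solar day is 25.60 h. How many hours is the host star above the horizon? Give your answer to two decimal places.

Sunrise equation: cos h₀ = −tan ϕ · tan δ = -1.7914 ≤ −1, so the host star never sets (polar day) and h₀ = π.
Daylight = 2h₀/(2π) × 25.60 h = (3.1416/π) × 25.60 = 25.60 h.

25.60 h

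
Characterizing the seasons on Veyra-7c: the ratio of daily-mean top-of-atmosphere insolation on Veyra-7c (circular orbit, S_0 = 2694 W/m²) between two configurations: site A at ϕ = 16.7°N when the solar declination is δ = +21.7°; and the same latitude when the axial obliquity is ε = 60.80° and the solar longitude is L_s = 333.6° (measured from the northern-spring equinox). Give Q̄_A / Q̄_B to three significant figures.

Q̄_A / Q̄_B ≈ 1.49

— Configuration A (ϕ=+16.7°):
cos h₀ = −tan(+16.7°) tan(+21.700°) = -0.1194, h₀ = 1.6905 rad.
Bracket: h₀ sin ϕ sin δ + cos ϕ cos δ sin h₀ = 1.6905×0.28736×0.36975 + 0.95782×0.92913×0.99285 = 0.179618 + 0.883576 = 1.063194.
Q̄ = (S_0/π) × [bracket] = (2694/π) × 1.063194 = 911.72 W/m².
— Configuration B (ϕ=+16.7°):
Solar declination: sin δ = sin ε · sin L_s = sin 60.80° × sin 333.6° = -0.38813, so δ = -22.838°.
cos h₀ = −tan(+16.7°) tan(-22.838°) = 0.1264, h₀ = 1.4441 rad.
Bracket: h₀ sin ϕ sin δ + cos ϕ cos δ sin h₀ = 1.4441×0.28736×-0.38813 + 0.95782×0.92160×0.99199 = -0.161065 + 0.875656 = 0.714591.
Q̄ = (S_0/π) × [bracket] = (2694/π) × 0.714591 = 612.78 W/m².
Ratio Q̄_A / Q̄_B = 911.72 / 612.78 = 1.488.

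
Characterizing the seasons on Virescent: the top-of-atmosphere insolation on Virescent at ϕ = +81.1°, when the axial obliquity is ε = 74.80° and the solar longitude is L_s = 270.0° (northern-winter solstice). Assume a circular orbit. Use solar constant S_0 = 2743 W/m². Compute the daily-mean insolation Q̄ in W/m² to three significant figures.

Solar declination: sin δ = sin ε · sin L_s = sin 74.80° × sin 270.0° = -0.96502, so δ = -74.800°.
cos h₀ = −tan(+81.1°) tan(-74.800°) = 23.5039 ≥ 1 ⇒ polar night, h₀ = 0 and Q̄ = 0.

Q̄ ≈ 0.00 W/m²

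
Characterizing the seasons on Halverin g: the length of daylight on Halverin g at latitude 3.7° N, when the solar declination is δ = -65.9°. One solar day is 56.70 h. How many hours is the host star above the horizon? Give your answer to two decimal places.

25.73 h

cos h₀ = −tan ϕ · tan δ = −tan(+3.7°) × tan(-65.900°) = 0.1446, so h₀ = 1.4257 rad = 81.69°.
Daylight = 2h₀/(2π) × 56.70 h = (1.4257/π) × 56.70 = 25.73 h.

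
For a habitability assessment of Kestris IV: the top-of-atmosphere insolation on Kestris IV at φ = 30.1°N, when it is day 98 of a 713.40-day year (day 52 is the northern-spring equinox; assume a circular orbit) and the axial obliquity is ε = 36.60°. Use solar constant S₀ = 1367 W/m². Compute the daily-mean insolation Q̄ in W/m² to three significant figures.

Solar longitude: λ_s = 360° × (98 − 52)/713.40 = 23.213°.
sin δ = sin 36.60° × sin 23.213° = 0.23500, so δ = +13.592°.
cos H₀ = −tan(+30.1°) tan(+13.592°) = -0.1401, H₀ = 1.7114 rad.
Bracket: H₀ sin φ sin δ + cos φ cos δ sin H₀ = 1.7114×0.50151×0.23500 + 0.86515×0.97200×0.99013 = 0.201697 + 0.832626 = 1.034323.
Q̄ = (S₀/π) × [bracket] = (1367/π) × 1.034323 = 450.1 W/m².

Q̄ ≈ 450 W/m²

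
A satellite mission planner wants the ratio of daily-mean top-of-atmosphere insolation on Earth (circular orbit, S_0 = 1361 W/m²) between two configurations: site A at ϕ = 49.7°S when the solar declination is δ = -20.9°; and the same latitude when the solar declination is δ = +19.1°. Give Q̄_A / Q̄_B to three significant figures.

Q̄_A / Q̄_B ≈ 4.04

— Configuration A (ϕ=-49.7°):
cos h₀ = −tan(-49.7°) tan(-20.900°) = -0.4503, h₀ = 2.0379 rad.
Bracket: h₀ sin ϕ sin δ + cos ϕ cos δ sin h₀ = 2.0379×-0.76267×-0.35674 + 0.64679×0.93420×0.89289 = 0.554461 + 0.539512 = 1.093973.
Q̄ = (S_0/π) × [bracket] = (1361/π) × 1.093973 = 473.93 W/m².
— Configuration B (ϕ=-49.7°):
cos h₀ = −tan(-49.7°) tan(+19.100°) = 0.4083, h₀ = 1.1502 rad.
Bracket: h₀ sin ϕ sin δ + cos ϕ cos δ sin h₀ = 1.1502×-0.76267×0.32722 + 0.64679×0.94495×0.91284 = -0.287045 + 0.557913 = 0.270868.
Q̄ = (S_0/π) × [bracket] = (1361/π) × 0.270868 = 117.35 W/m².
Ratio Q̄_A / Q̄_B = 473.93 / 117.35 = 4.039.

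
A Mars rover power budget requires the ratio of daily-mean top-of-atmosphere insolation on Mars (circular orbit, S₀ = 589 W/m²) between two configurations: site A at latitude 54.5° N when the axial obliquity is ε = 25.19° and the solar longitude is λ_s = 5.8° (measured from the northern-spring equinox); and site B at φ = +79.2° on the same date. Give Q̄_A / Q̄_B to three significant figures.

Q̄_A / Q̄_B ≈ 2.46

— Configuration A (φ=+54.5°):
Solar declination: sin δ = sin ε · sin λ_s = sin 25.19° × sin 5.8° = 0.04301, so δ = +2.465°.
cos H₀ = −tan(+54.5°) tan(+2.465°) = -0.0604, H₀ = 1.6312 rad.
Bracket: H₀ sin φ sin δ + cos φ cos δ sin H₀ = 1.6312×0.81412×0.04301 + 0.58070×0.99907×0.99818 = 0.057117 + 0.579104 = 0.636221.
Q̄ = (S₀/π) × [bracket] = (589/π) × 0.636221 = 119.28 W/m².
— Configuration B (φ=+79.2°):
cos H₀ = −tan(+79.2°) tan(+2.465°) = -0.2257, H₀ = 1.7984 rad.
Bracket: H₀ sin φ sin δ + cos φ cos δ sin H₀ = 1.7984×0.98229×0.04301 + 0.18738×0.99907×0.97420 = 0.075979 + 0.182376 = 0.258355.
Q̄ = (S₀/π) × [bracket] = (589/π) × 0.258355 = 48.438 W/m².
Ratio Q̄_A / Q̄_B = 119.28 / 48.438 = 2.463.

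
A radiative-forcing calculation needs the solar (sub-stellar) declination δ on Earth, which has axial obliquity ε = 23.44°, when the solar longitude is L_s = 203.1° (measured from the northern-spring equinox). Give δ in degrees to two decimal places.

δ = -8.98°

sin δ = sin ε · sin L_s = sin 23.44° × sin 203.1° = -0.156067.
δ = arcsin(-0.156067) = -8.98°.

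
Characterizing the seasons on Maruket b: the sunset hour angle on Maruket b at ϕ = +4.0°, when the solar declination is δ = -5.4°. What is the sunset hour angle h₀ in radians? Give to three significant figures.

cos h₀ = −tan ϕ · tan δ = −tan(+4.0°) × tan(-5.400°) = 0.0066, so h₀ = 1.5642 rad = 89.62°.

h₀ = 1.56 rad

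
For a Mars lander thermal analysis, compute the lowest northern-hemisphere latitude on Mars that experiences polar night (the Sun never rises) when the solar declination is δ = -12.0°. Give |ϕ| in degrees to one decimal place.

Polar night requires cos h₀ = −tan ϕ tan δ ≥ 1, i.e. tan ϕ tan δ ≤ −1.
The boundary is |tan ϕ| · |tan δ| = 1, so |ϕ| = 90° − |δ| = 90° − 12.0° = 78.0° in the northern hemisphere.

|ϕ| = 78.0°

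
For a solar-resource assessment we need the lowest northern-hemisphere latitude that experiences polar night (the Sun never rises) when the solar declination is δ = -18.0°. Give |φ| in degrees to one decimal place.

|φ| = 72.0°

Polar night requires cos H₀ = −tan φ tan δ ≥ 1, i.e. tan φ tan δ ≤ −1.
The boundary is |tan φ| · |tan δ| = 1, so |φ| = 90° − |δ| = 90° − 18.0° = 72.0° in the northern hemisphere.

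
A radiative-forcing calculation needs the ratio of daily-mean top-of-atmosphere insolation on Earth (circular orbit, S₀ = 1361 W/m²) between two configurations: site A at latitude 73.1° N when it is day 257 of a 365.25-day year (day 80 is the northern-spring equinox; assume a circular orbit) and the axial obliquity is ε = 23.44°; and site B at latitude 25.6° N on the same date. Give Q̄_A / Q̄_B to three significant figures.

Q̄_A / Q̄_B ≈ 0.378

— Configuration A (φ=+73.1°):
Solar longitude: λ_s = 360° × (257 − 80)/365.25 = 174.456°.
sin δ = sin 23.44° × sin 174.456° = 0.03843, so δ = +2.203°.
cos H₀ = −tan(+73.1°) tan(+2.203°) = -0.1266, H₀ = 1.6977 rad.
Bracket: H₀ sin φ sin δ + cos φ cos δ sin H₀ = 1.6977×0.95681×0.03843 + 0.29070×0.99926×0.99196 = 0.062425 + 0.288149 = 0.350574.
Q̄ = (S₀/π) × [bracket] = (1361/π) × 0.350574 = 151.88 W/m².
— Configuration B (φ=+25.6°):
cos H₀ = −tan(+25.6°) tan(+2.203°) = -0.0184, H₀ = 1.5892 rad.
Bracket: H₀ sin φ sin δ + cos φ cos δ sin H₀ = 1.5892×0.43209×0.03843 + 0.90183×0.99926×0.99983 = 0.026389 + 0.901009 = 0.927398.
Q̄ = (S₀/π) × [bracket] = (1361/π) × 0.927398 = 401.77 W/m².
Ratio Q̄_A / Q̄_B = 151.88 / 401.77 = 0.3780.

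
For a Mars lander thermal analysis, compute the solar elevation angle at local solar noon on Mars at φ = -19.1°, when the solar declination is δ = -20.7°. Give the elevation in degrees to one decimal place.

At local noon the hour angle is zero, so the zenith angle equals |φ − δ| = |-19.1° − (-20.700°)| = 1.600°.
Elevation = 90° − 1.600° = 88.4°.

88.4°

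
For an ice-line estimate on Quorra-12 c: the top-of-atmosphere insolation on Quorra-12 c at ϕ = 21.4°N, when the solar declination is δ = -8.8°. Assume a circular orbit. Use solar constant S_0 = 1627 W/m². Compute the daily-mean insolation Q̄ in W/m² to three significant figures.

cos h₀ = −tan(+21.4°) tan(-8.800°) = 0.0607, h₀ = 1.5101 rad.
Bracket: h₀ sin ϕ sin δ + cos ϕ cos δ sin h₀ = 1.5101×0.36488×-0.15299 + 0.93106×0.98823×0.99816 = -0.084298 + 0.918408 = 0.834110.
Q̄ = (S_0/π) × [bracket] = (1627/π) × 0.834110 = 432.0 W/m².

Q̄ ≈ 432 W/m²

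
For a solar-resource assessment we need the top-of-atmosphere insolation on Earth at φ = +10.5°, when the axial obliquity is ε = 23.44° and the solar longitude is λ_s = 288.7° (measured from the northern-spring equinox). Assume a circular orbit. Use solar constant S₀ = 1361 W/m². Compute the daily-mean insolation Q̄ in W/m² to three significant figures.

Q̄ ≈ 349 W/m²

Solar declination: sin δ = sin ε · sin λ_s = sin 23.44° × sin 288.7° = -0.37679, so δ = -22.135°.
cos H₀ = −tan(+10.5°) tan(-22.135°) = 0.0754, H₀ = 1.4953 rad.
Bracket: H₀ sin φ sin δ + cos φ cos δ sin H₀ = 1.4953×0.18224×-0.37679 + 0.98325×0.92630×0.99715 = -0.102677 + 0.908189 = 0.805512.
Q̄ = (S₀/π) × [bracket] = (1361/π) × 0.805512 = 349.0 W/m².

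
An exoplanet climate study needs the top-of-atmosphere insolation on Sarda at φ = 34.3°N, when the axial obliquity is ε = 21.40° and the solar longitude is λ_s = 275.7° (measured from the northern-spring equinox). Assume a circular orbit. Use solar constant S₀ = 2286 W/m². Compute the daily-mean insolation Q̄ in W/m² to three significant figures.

Q̄ ≈ 346 W/m²

Solar declination: sin δ = sin ε · sin λ_s = sin 21.40° × sin 275.7° = -0.36307, so δ = -21.289°.
cos H₀ = −tan(+34.3°) tan(-21.289°) = 0.2658, H₀ = 1.3018 rad.
Bracket: H₀ sin φ sin δ + cos φ cos δ sin H₀ = 1.3018×0.56353×-0.36307 + 0.82610×0.93176×0.96403 = -0.266349 + 0.742040 = 0.475691.
Q̄ = (S₀/π) × [bracket] = (2286/π) × 0.475691 = 346.1 W/m².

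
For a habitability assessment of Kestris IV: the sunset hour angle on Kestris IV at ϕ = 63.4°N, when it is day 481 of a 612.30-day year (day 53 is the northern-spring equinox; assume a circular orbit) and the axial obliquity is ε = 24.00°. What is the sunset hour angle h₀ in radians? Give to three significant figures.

Solar longitude: L_s = 360° × (481 − 53)/612.30 = 251.641°.
sin δ = sin 24.00° × sin 251.641° = -0.38604, so δ = -22.708°.
cos h₀ = −tan ϕ · tan δ = −tan(+63.4°) × tan(-22.708°) = 0.8357, so h₀ = 0.5814 rad = 33.31°.

h₀ = 0.581 rad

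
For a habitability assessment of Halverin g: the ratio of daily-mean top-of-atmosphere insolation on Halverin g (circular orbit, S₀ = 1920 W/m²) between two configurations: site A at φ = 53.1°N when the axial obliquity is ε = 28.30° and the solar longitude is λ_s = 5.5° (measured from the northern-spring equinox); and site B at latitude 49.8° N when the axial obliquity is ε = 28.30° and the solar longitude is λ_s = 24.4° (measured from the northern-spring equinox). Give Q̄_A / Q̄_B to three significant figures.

Q̄_A / Q̄_B ≈ 0.743

— Configuration A (φ=+53.1°):
Solar declination: sin δ = sin ε · sin λ_s = sin 28.30° × sin 5.5° = 0.04544, so δ = +2.604°.
cos H₀ = −tan(+53.1°) tan(+2.604°) = -0.0606, H₀ = 1.6314 rad.
Bracket: H₀ sin φ sin δ + cos φ cos δ sin H₀ = 1.6314×0.79968×0.04544 + 0.60042×0.99897×0.99816 = 0.059281 + 0.598698 = 0.657979.
Q̄ = (S₀/π) × [bracket] = (1920/π) × 0.657979 = 402.13 W/m².
— Configuration B (φ=+49.8°):
Solar declination: sin δ = sin ε · sin λ_s = sin 28.30° × sin 24.4° = 0.19585, so δ = +11.294°.
cos H₀ = −tan(+49.8°) tan(+11.294°) = -0.2363, H₀ = 1.8094 rad.
Bracket: H₀ sin φ sin δ + cos φ cos δ sin H₀ = 1.8094×0.76380×0.19585 + 0.64546×0.98063×0.97167 = 0.270669 + 0.615026 = 0.885695.
Q̄ = (S₀/π) × [bracket] = (1920/π) × 0.885695 = 541.30 W/m².
Ratio Q̄_A / Q̄_B = 402.13 / 541.30 = 0.7429.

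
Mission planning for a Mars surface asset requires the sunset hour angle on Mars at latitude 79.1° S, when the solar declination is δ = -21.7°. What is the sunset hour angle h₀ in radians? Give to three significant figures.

h₀ = 3.14 rad

Sunrise equation: cos h₀ = −tan ϕ · tan δ = -2.0665 ≤ −1, so the Sun never sets (polar day) and h₀ = π.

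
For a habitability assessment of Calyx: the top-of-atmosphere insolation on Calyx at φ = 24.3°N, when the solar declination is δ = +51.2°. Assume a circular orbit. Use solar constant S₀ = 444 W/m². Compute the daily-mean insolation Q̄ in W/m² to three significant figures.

cos H₀ = −tan(+24.3°) tan(+51.200°) = -0.5616, H₀ = 2.1671 rad.
Bracket: H₀ sin φ sin δ + cos φ cos δ sin H₀ = 2.1671×0.41151×0.77934 + 0.91140×0.62660×0.82743 = 0.695002 + 0.472531 = 1.167533.
Q̄ = (S₀/π) × [bracket] = (444/π) × 1.167533 = 165.0 W/m².

Q̄ ≈ 165 W/m²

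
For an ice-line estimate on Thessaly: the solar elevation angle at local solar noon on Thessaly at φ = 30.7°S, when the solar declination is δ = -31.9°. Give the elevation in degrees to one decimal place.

At local noon the hour angle is zero, so the zenith angle equals |φ − δ| = |-30.7° − (-31.900°)| = 1.200°.
Elevation = 90° − 1.200° = 88.8°.

88.8°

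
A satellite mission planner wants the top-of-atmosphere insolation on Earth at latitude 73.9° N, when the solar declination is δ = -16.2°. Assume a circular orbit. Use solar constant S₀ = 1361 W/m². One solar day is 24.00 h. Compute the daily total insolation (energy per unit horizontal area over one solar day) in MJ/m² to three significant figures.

cos H₀ = −tan(+73.9°) tan(-16.200°) = 1.0066 ≥ 1 ⇒ polar night, H₀ = 0 and Q̄ = 0.
Daily total = Q̄ × 24.00 h × 3600 s/h = 0.00 MJ/m².

0.00 MJ/m²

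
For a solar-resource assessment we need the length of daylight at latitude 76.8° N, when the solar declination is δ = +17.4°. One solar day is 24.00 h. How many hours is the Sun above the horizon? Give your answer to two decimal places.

24.00 h

Sunrise equation: cos h₀ = −tan ϕ · tan δ = -1.3361 ≤ −1, so the Sun never sets (polar day) and h₀ = π.
Daylight = 2h₀/(2π) × 24.00 h = (3.1416/π) × 24.00 = 24.00 h.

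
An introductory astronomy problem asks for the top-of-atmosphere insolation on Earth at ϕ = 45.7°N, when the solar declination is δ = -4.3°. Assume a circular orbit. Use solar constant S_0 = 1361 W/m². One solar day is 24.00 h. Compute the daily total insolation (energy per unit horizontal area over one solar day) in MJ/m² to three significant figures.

cos h₀ = −tan(+45.7°) tan(-4.300°) = 0.0771, h₀ = 1.4937 rad.
Bracket: h₀ sin ϕ sin δ + cos ϕ cos δ sin h₀ = 1.4937×0.71569×-0.07498 + 0.69842×0.99719×0.99703 = -0.080156 + 0.694389 = 0.614233.
Q̄ = (S_0/π) × [bracket] = (1361/π) × 0.614233 = 266.10 W/m².
Daily total = Q̄ × 24.00 h × 3600 s/h = 266.10 × 24.00 × 3600 / 10⁶ = 22.99 MJ/m².

23.0 MJ/m²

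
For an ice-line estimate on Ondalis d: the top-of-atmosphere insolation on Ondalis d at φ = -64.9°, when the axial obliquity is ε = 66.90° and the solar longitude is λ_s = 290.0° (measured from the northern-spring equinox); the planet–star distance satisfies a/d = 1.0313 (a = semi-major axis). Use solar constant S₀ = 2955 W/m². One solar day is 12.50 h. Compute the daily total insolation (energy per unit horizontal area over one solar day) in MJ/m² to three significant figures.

111 MJ/m²

Solar declination: sin δ = sin ε · sin λ_s = sin 66.90° × sin 290.0° = -0.86435, so δ = -59.809°.
cos H₀ = −tan(-64.9°) tan(-59.809°) = -3.6692 ≤ −1 ⇒ polar day, H₀ = π.
Bracket: H₀ sin φ sin δ + cos φ cos δ sin H₀ = 3.1416×-0.90557×-0.86435 + 0.42420×0.50289×0.00000 = 2.459023 + 0.000000 = 2.459023.
Inverse-square distance factor (a/d)² = 1.0313² = 1.063580.
Q̄ = (S₀/π) × 1.063580 × [bracket] = (2955/π) × 1.063580 × 2.459023 = 2460.0 W/m².
Daily total = Q̄ × 12.50 h × 3600 s/h = 2460.0 × 12.50 × 3600 / 10⁶ = 110.7 MJ/m².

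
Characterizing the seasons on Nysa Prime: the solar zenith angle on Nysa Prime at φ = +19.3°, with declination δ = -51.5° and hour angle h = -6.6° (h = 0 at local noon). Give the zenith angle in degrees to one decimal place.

cos θ_z = sin φ sin δ + cos φ cos δ cos h = -0.258663 + 0.583636 = 0.324973.
θ_z = arccos(0.324973) = 71.0°.

θ_z = 71.0°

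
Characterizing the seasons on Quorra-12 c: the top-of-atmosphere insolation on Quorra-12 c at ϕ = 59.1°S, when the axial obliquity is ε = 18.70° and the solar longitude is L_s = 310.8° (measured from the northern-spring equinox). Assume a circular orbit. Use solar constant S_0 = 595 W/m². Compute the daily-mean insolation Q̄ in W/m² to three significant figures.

Solar declination: sin δ = sin ε · sin L_s = sin 18.70° × sin 310.8° = -0.24270, so δ = -14.046°.
cos h₀ = −tan(-59.1°) tan(-14.046°) = -0.4180, h₀ = 2.0021 rad.
Bracket: h₀ sin ϕ sin δ + cos ϕ cos δ sin h₀ = 2.0021×-0.85806×-0.24270 + 0.51354×0.97010×0.90844 = 0.416940 + 0.452571 = 0.869511.
Q̄ = (S_0/π) × [bracket] = (595/π) × 0.869511 = 164.7 W/m².

Q̄ ≈ 165 W/m²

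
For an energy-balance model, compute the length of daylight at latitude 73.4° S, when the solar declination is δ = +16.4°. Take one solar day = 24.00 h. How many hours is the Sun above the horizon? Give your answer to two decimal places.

cos h₀ = −tan ϕ · tan δ = −tan(-73.4°) × tan(+16.400°) = 0.9873, so h₀ = 0.1598 rad = 9.15°.
Daylight = 2h₀/(2π) × 24.00 h = (0.1598/π) × 24.00 = 1.22 h.

1.22 h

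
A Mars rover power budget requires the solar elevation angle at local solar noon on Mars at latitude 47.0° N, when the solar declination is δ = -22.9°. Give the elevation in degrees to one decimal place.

At local noon the hour angle is zero, so the zenith angle equals |φ − δ| = |+47.0° − (-22.900°)| = 69.900°.
Elevation = 90° − 69.900° = 20.1°.

20.1°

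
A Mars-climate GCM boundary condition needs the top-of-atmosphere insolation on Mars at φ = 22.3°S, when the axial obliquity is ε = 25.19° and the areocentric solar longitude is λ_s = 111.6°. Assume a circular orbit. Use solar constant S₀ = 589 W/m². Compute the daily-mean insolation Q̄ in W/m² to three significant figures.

Q̄ ≈ 118 W/m²

sin δ = sin 25.19° × sin 111.6° = 0.39573, so δ = +23.312°.
cos H₀ = −tan(-22.3°) tan(+23.312°) = 0.1767, H₀ = 1.3931 rad.
Bracket: H₀ sin φ sin δ + cos φ cos δ sin H₀ = 1.3931×-0.37946×0.39573 + 0.92521×0.91837×0.98426 = -0.209193 + 0.836311 = 0.627118.
Q̄ = (S₀/π) × [bracket] = (589/π) × 0.627118 = 117.6 W/m².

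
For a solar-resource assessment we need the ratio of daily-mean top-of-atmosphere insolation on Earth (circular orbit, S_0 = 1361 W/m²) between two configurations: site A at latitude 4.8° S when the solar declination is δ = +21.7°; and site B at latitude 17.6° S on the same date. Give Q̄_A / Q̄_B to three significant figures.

Q̄_A / Q̄_B ≈ 1.22

— Configuration A (ϕ=-4.8°):
cos h₀ = −tan(-4.8°) tan(+21.700°) = 0.0334, h₀ = 1.5374 rad.
Bracket: h₀ sin ϕ sin δ + cos ϕ cos δ sin h₀ = 1.5374×-0.08368×0.36975 + 0.99649×0.92913×0.99944 = -0.047568 + 0.925350 = 0.877782.
Q̄ = (S_0/π) × [bracket] = (1361/π) × 0.877782 = 380.27 W/m².
— Configuration B (ϕ=-17.6°):
cos h₀ = −tan(-17.6°) tan(+21.700°) = 0.1262, h₀ = 1.4442 rad.
Bracket: h₀ sin ϕ sin δ + cos ϕ cos δ sin h₀ = 1.4442×-0.30237×0.36975 + 0.95319×0.92913×0.99200 = -0.161463 + 0.878552 = 0.717089.
Q̄ = (S_0/π) × [bracket] = (1361/π) × 0.717089 = 310.66 W/m².
Ratio Q̄_A / Q̄_B = 380.27 / 310.66 = 1.224.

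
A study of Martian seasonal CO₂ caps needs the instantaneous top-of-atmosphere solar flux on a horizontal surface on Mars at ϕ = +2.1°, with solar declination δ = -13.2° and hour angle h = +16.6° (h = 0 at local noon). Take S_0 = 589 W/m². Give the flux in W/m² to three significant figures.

cos θ_z = sin ϕ sin δ + cos ϕ cos δ cos h = -0.008368 + 0.932376 = 0.924008.
Flux = S_0 · cos θ_z = 589 × 0.924008 = 544.2 W/m².

544 W/m²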